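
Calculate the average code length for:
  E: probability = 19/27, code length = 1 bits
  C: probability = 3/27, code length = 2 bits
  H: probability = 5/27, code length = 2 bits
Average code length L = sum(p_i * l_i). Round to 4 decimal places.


Weighted contributions p_i * l_i:
  E: (19/27) * 1 = 19/27
  C: (3/27) * 2 = 6/27
  H: (5/27) * 2 = 10/27
Sum = (19 + 6 + 10)/27 = 35/27

L = 35/27 = 1.2963 bits/symbol


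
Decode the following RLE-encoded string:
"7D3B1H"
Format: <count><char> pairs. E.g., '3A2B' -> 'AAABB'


Expanding each <count><char> pair:
  7D -> 'DDDDDDD'
  3B -> 'BBB'
  1H -> 'H'

Decoded = DDDDDDDBBBH


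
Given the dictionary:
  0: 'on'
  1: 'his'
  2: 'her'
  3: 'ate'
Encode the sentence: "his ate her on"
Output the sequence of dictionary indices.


Look up each word in the dictionary:
  'his' -> 1
  'ate' -> 3
  'her' -> 2
  'on' -> 0

Encoded: [1, 3, 2, 0]


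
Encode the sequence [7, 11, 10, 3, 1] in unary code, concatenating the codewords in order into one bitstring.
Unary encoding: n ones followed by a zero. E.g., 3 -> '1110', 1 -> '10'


Encode each number as n ones followed by a terminating 0:
  7 -> 11111110 (8 bits)
  11 -> 111111111110 (12 bits)
  10 -> 11111111110 (11 bits)
  3 -> 1110 (4 bits)
  1 -> 10 (2 bits)
Total length = 8 + 12 + 11 + 4 + 2 = 37 bits.

Unary([7, 11, 10, 3, 1]) = 1111111011111111111011111111110111010 (37 bits)


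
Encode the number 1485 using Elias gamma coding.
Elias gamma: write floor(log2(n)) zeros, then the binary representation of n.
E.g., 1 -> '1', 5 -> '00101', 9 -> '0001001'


num_bits = floor(log2(1485)) + 1 = 11
leading_zeros = num_bits - 1 = 10
binary(1485) = 10111001101

Elias gamma(1485) = '0000000000' + '10111001101' = 000000000010111001101 (21 bits)


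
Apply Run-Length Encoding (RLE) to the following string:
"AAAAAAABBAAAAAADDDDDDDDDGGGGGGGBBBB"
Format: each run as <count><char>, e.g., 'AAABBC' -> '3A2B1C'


Scanning runs left to right:
  i=0: run of 'A' x 7 -> '7A'
  i=7: run of 'B' x 2 -> '2B'
  i=9: run of 'A' x 6 -> '6A'
  i=15: run of 'D' x 9 -> '9D'
  i=24: run of 'G' x 7 -> '7G'
  i=31: run of 'B' x 4 -> '4B'

RLE = 7A2B6A9D7G4B


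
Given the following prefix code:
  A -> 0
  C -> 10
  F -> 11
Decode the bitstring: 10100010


Decoding step by step:
Bits 10 -> C
Bits 10 -> C
Bits 0 -> A
Bits 0 -> A
Bits 10 -> C


Decoded message: CCAAC


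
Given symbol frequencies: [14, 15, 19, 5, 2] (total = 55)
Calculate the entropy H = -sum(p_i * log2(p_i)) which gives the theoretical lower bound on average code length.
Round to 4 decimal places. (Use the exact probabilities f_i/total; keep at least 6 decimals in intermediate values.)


Per-symbol terms -p_i * log2(p_i) with p_i = f_i/55:
  p = 14/55 = 0.254545: log2(p) = -1.974005, -p*log2(p) = 0.502474
  p = 15/55 = 0.272727: log2(p) = -1.874469, -p*log2(p) = 0.511219
  p = 19/55 = 0.345455: log2(p) = -1.533432, -p*log2(p) = 0.529731
  p = 5/55 = 0.090909: log2(p) = -3.459432, -p*log2(p) = 0.314494
  p = 2/55 = 0.036364: log2(p) = -4.781360, -p*log2(p) = 0.173868
H = 0.502474 + 0.511219 + 0.529731 + 0.314494 + 0.173868 = 2.031786

H = 2.0318 bits/symbol


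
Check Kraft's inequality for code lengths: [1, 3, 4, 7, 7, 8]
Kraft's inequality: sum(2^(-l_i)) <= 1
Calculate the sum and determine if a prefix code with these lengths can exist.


Sum = 2^(-1) + 2^(-3) + 2^(-4) + 2^(-7) + 2^(-7) + 2^(-8)
    = 0.5 + 0.125 + 0.0625 + 0.0078125 + 0.0078125 + 0.00390625
    = 181/256 = 0.70703125
Since 0.70703125 <= 1, Kraft's inequality IS satisfied.
A prefix code with these lengths CAN exist.

Kraft sum = 0.70703125. Satisfied.


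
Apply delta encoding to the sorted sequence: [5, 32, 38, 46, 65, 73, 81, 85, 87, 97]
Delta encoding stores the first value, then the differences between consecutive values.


First value: 5
Deltas:
  32 - 5 = 27
  38 - 32 = 6
  46 - 38 = 8
  65 - 46 = 19
  73 - 65 = 8
  81 - 73 = 8
  85 - 81 = 4
  87 - 85 = 2
  97 - 87 = 10


Delta encoded: [5, 27, 6, 8, 19, 8, 8, 4, 2, 10]


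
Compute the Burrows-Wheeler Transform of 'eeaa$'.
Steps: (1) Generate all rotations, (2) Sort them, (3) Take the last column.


Rotations (sorted):
  0: $eeaa -> last char: a
  1: a$eea -> last char: a
  2: aa$ee -> last char: e
  3: eaa$e -> last char: e
  4: eeaa$ -> last char: $


BWT = aaee$


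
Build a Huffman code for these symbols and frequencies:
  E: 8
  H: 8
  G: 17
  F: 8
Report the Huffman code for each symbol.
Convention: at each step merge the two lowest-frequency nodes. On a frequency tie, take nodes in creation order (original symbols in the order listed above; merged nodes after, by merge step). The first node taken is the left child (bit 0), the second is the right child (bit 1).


Huffman tree construction:
Step 1: Merge E(8) + H(8) = 16
Step 2: Merge F(8) + (E+H)(16) = 24
Step 3: Merge G(17) + (F+(E+H))(24) = 41
Read each symbol's code off the tree from the root (left child = 0, right child = 1).

Codes:
  E: 110 (length 3)
  H: 111 (length 3)
  G: 0 (length 1)
  F: 10 (length 2)
Average code length: 81/41 = 1.9756 bits/symbol


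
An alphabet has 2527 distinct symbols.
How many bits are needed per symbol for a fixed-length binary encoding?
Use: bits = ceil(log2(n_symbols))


log2(2527) = 11.3032
Bracket: 2^11 = 2048 < 2527 <= 2^12 = 4096
So ceil(log2(2527)) = 12

bits = ceil(log2(2527)) = ceil(11.3032) = 12 bits


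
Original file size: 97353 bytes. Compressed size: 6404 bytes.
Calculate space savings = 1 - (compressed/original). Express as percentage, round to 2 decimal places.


ratio = compressed/original = 6404/97353 = 0.065781
savings = 1 - ratio = 1 - 0.065781 = 0.934219
as a percentage: 0.934219 * 100 = 93.42%

Space savings = 1 - 6404/97353 = 93.42%


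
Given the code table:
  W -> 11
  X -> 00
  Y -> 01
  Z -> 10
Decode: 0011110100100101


Decoding:
00 -> X
11 -> W
11 -> W
01 -> Y
00 -> X
10 -> Z
01 -> Y
01 -> Y


Result: XWWYXZYY


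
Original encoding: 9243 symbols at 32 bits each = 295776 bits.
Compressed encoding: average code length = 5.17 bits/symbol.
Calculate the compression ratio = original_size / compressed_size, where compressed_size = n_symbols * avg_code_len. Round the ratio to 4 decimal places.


original_size = n_symbols * orig_bits = 9243 * 32 = 295776 bits
compressed_size = n_symbols * avg_code_len = 9243 * 5.17 = 47786.31 bits
ratio = original_size / compressed_size = 295776 / 47786.31 = 6.1896

Compression ratio = 6.1896


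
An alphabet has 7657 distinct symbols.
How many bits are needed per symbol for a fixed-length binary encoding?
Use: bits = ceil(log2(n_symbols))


log2(7657) = 12.9026
Bracket: 2^12 = 4096 < 7657 <= 2^13 = 8192
So ceil(log2(7657)) = 13

bits = ceil(log2(7657)) = ceil(12.9026) = 13 bits


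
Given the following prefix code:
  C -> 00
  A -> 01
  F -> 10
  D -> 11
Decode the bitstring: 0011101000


Decoding step by step:
Bits 00 -> C
Bits 11 -> D
Bits 10 -> F
Bits 10 -> F
Bits 00 -> C


Decoded message: CDFFC


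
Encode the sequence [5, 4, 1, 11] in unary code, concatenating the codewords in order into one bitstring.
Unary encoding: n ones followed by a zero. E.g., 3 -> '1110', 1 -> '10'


Encode each number as n ones followed by a terminating 0:
  5 -> 111110 (6 bits)
  4 -> 11110 (5 bits)
  1 -> 10 (2 bits)
  11 -> 111111111110 (12 bits)
Total length = 6 + 5 + 2 + 12 = 25 bits.

Unary([5, 4, 1, 11]) = 1111101111010111111111110 (25 bits)


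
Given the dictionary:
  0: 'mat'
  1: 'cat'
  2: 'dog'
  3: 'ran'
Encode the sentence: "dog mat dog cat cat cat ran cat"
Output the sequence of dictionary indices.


Look up each word in the dictionary:
  'dog' -> 2
  'mat' -> 0
  'dog' -> 2
  'cat' -> 1
  'cat' -> 1
  'cat' -> 1
  'ran' -> 3
  'cat' -> 1

Encoded: [2, 0, 2, 1, 1, 1, 3, 1]


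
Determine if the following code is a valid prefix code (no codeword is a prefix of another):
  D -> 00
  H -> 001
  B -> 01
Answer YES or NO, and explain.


Checking each pair (does one codeword prefix another?):
  D='00' vs H='001': prefix -- VIOLATION

NO -- this is NOT a valid prefix code. D (00) is a prefix of H (001).


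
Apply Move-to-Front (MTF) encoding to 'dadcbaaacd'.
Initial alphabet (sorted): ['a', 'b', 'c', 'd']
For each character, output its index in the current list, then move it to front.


MTF encoding:
'd': index 3 in ['a', 'b', 'c', 'd'] -> ['d', 'a', 'b', 'c']
'a': index 1 in ['d', 'a', 'b', 'c'] -> ['a', 'd', 'b', 'c']
'd': index 1 in ['a', 'd', 'b', 'c'] -> ['d', 'a', 'b', 'c']
'c': index 3 in ['d', 'a', 'b', 'c'] -> ['c', 'd', 'a', 'b']
'b': index 3 in ['c', 'd', 'a', 'b'] -> ['b', 'c', 'd', 'a']
'a': index 3 in ['b', 'c', 'd', 'a'] -> ['a', 'b', 'c', 'd']
'a': index 0 in ['a', 'b', 'c', 'd'] -> ['a', 'b', 'c', 'd']
'a': index 0 in ['a', 'b', 'c', 'd'] -> ['a', 'b', 'c', 'd']
'c': index 2 in ['a', 'b', 'c', 'd'] -> ['c', 'a', 'b', 'd']
'd': index 3 in ['c', 'a', 'b', 'd'] -> ['d', 'c', 'a', 'b']


Output: [3, 1, 1, 3, 3, 3, 0, 0, 2, 3]


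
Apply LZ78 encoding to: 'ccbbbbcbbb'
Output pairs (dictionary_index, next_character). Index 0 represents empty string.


LZ78 encoding steps:
Dictionary: {0: ''}
Step 1: w='' (idx 0), next='c' -> output (0, 'c'), add 'c' as idx 1
Step 2: w='c' (idx 1), next='b' -> output (1, 'b'), add 'cb' as idx 2
Step 3: w='' (idx 0), next='b' -> output (0, 'b'), add 'b' as idx 3
Step 4: w='b' (idx 3), next='b' -> output (3, 'b'), add 'bb' as idx 4
Step 5: w='cb' (idx 2), next='b' -> output (2, 'b'), add 'cbb' as idx 5
Step 6: w='b' (idx 3), end of input -> output (3, '')


Encoded: [(0, 'c'), (1, 'b'), (0, 'b'), (3, 'b'), (2, 'b'), (3, '')]


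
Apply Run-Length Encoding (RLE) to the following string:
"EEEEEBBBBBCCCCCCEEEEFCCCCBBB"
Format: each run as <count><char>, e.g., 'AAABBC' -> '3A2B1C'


Scanning runs left to right:
  i=0: run of 'E' x 5 -> '5E'
  i=5: run of 'B' x 5 -> '5B'
  i=10: run of 'C' x 6 -> '6C'
  i=16: run of 'E' x 4 -> '4E'
  i=20: run of 'F' x 1 -> '1F'
  i=21: run of 'C' x 4 -> '4C'
  i=25: run of 'B' x 3 -> '3B'

RLE = 5E5B6C4E1F4C3B


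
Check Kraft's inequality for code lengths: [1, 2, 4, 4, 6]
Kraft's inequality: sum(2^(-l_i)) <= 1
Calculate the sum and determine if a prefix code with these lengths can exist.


Sum = 2^(-1) + 2^(-2) + 2^(-4) + 2^(-4) + 2^(-6)
    = 0.5 + 0.25 + 0.0625 + 0.0625 + 0.015625
    = 57/64 = 0.890625
Since 0.890625 <= 1, Kraft's inequality IS satisfied.
A prefix code with these lengths CAN exist.

Kraft sum = 0.890625. Satisfied.


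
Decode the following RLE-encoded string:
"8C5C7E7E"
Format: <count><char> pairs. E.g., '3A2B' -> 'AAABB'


Expanding each <count><char> pair:
  8C -> 'CCCCCCCC'
  5C -> 'CCCCC'
  7E -> 'EEEEEEE'
  7E -> 'EEEEEEE'

Decoded = CCCCCCCCCCCCCEEEEEEEEEEEEEE


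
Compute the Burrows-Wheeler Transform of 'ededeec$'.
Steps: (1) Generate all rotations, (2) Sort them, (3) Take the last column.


Rotations (sorted):
  0: $ededeec -> last char: c
  1: c$ededee -> last char: e
  2: dedeec$e -> last char: e
  3: deec$ede -> last char: e
  4: ec$edede -> last char: e
  5: ededeec$ -> last char: $
  6: edeec$ed -> last char: d
  7: eec$eded -> last char: d


BWT = ceeee$dd


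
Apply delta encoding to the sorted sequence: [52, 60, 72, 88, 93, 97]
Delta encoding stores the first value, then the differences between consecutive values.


First value: 52
Deltas:
  60 - 52 = 8
  72 - 60 = 12
  88 - 72 = 16
  93 - 88 = 5
  97 - 93 = 4


Delta encoded: [52, 8, 12, 16, 5, 4]


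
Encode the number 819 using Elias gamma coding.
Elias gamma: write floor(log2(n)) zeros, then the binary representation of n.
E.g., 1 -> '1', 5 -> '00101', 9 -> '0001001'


num_bits = floor(log2(819)) + 1 = 10
leading_zeros = num_bits - 1 = 9
binary(819) = 1100110011

Elias gamma(819) = '000000000' + '1100110011' = 0000000001100110011 (19 bits)


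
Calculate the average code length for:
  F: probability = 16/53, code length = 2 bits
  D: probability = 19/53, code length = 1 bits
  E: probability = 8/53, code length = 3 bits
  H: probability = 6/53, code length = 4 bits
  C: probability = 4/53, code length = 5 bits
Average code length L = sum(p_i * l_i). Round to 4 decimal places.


Weighted contributions p_i * l_i:
  F: (16/53) * 2 = 32/53
  D: (19/53) * 1 = 19/53
  E: (8/53) * 3 = 24/53
  H: (6/53) * 4 = 24/53
  C: (4/53) * 5 = 20/53
Sum = (32 + 19 + 24 + 24 + 20)/53 = 119/53

L = 119/53 = 2.2453 bits/symbol


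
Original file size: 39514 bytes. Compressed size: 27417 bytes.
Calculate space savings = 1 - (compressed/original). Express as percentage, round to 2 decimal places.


ratio = compressed/original = 27417/39514 = 0.693855
savings = 1 - ratio = 1 - 0.693855 = 0.306145
as a percentage: 0.306145 * 100 = 30.61%

Space savings = 1 - 27417/39514 = 30.61%


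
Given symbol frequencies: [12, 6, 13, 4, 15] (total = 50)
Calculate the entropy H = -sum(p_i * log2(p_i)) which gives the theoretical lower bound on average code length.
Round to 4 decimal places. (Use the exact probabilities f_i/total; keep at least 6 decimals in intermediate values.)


Per-symbol terms -p_i * log2(p_i) with p_i = f_i/50:
  p = 12/50 = 0.240000: log2(p) = -2.058894, -p*log2(p) = 0.494134
  p = 6/50 = 0.120000: log2(p) = -3.058894, -p*log2(p) = 0.367067
  p = 13/50 = 0.260000: log2(p) = -1.943416, -p*log2(p) = 0.505288
  p = 4/50 = 0.080000: log2(p) = -3.643856, -p*log2(p) = 0.291508
  p = 15/50 = 0.300000: log2(p) = -1.736966, -p*log2(p) = 0.521090
H = 0.494134 + 0.367067 + 0.505288 + 0.291508 + 0.521090 = 2.179087

H = 2.1791 bits/symbol


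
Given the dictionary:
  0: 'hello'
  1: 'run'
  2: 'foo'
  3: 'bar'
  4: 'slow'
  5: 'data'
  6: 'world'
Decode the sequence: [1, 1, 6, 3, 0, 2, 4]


Look up each index in the dictionary:
  1 -> 'run'
  1 -> 'run'
  6 -> 'world'
  3 -> 'bar'
  0 -> 'hello'
  2 -> 'foo'
  4 -> 'slow'

Decoded: "run run world bar hello foo slow"


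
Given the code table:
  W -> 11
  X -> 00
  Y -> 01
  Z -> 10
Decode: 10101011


Decoding:
10 -> Z
10 -> Z
10 -> Z
11 -> W


Result: ZZZW


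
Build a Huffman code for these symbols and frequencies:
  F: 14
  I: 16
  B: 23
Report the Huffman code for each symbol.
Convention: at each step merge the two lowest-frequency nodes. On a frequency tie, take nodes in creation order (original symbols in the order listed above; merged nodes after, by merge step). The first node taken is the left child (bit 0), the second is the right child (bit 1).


Huffman tree construction:
Step 1: Merge F(14) + I(16) = 30
Step 2: Merge B(23) + (F+I)(30) = 53
Read each symbol's code off the tree from the root (left child = 0, right child = 1).

Codes:
  F: 10 (length 2)
  I: 11 (length 2)
  B: 0 (length 1)
Average code length: 83/53 = 1.5660 bits/symbol


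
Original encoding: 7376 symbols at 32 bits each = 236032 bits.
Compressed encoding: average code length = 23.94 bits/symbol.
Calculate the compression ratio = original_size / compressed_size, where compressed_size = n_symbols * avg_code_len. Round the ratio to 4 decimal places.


original_size = n_symbols * orig_bits = 7376 * 32 = 236032 bits
compressed_size = n_symbols * avg_code_len = 7376 * 23.94 = 176581.44 bits
ratio = original_size / compressed_size = 236032 / 176581.44 = 1.3367

Compression ratio = 1.3367


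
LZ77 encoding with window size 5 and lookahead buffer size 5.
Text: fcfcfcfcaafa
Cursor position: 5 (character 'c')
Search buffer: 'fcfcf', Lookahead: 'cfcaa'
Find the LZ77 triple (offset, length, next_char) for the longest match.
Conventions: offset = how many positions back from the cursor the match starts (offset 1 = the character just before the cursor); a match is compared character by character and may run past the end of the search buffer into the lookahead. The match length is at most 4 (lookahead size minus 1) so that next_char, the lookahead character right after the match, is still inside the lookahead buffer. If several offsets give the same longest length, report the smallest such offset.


Try each offset into the search buffer:
  offset=1 (pos 4, char 'f'): match length 0
  offset=2 (pos 3, char 'c'): match length 3
  offset=3 (pos 2, char 'f'): match length 0
  offset=4 (pos 1, char 'c'): match length 3
  offset=5 (pos 0, char 'f'): match length 0
Longest match has length 3, found at offsets 2, 4; take the smallest, offset 2.
next_char = character at position 5 + 3 = 8 -> 'a'

Best match: offset=2, length=3 (matching 'cfc' starting at position 3)
LZ77 triple: (2, 3, 'a')


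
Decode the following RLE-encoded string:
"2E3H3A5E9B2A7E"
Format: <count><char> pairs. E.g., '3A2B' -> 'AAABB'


Expanding each <count><char> pair:
  2E -> 'EE'
  3H -> 'HHH'
  3A -> 'AAA'
  5E -> 'EEEEE'
  9B -> 'BBBBBBBBB'
  2A -> 'AA'
  7E -> 'EEEEEEE'

Decoded = EEHHHAAAEEEEEBBBBBBBBBAAEEEEEEE


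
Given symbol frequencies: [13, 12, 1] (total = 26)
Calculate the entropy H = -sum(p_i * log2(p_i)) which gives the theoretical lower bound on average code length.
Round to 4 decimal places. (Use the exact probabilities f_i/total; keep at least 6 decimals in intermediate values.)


Per-symbol terms -p_i * log2(p_i) with p_i = f_i/26:
  p = 13/26 = 0.500000: log2(p) = -1.000000, -p*log2(p) = 0.500000
  p = 12/26 = 0.461538: log2(p) = -1.115477, -p*log2(p) = 0.514836
  p = 1/26 = 0.038462: log2(p) = -4.700440, -p*log2(p) = 0.180786
H = 0.500000 + 0.514836 + 0.180786 = 1.195622

H = 1.1956 bits/symbol


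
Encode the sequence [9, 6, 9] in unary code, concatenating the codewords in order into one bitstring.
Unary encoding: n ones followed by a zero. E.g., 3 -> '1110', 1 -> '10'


Encode each number as n ones followed by a terminating 0:
  9 -> 1111111110 (10 bits)
  6 -> 1111110 (7 bits)
  9 -> 1111111110 (10 bits)
Total length = 10 + 7 + 10 = 27 bits.

Unary([9, 6, 9]) = 111111111011111101111111110 (27 bits)


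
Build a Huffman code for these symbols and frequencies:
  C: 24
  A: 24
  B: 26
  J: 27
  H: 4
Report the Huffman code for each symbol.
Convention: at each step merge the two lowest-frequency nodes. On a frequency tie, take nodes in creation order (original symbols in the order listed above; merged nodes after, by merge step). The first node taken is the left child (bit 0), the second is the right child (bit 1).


Huffman tree construction:
Step 1: Merge H(4) + C(24) = 28
Step 2: Merge A(24) + B(26) = 50
Step 3: Merge J(27) + (H+C)(28) = 55
Step 4: Merge (A+B)(50) + (J+(H+C))(55) = 105
Read each symbol's code off the tree from the root (left child = 0, right child = 1).

Codes:
  C: 111 (length 3)
  A: 00 (length 2)
  B: 01 (length 2)
  J: 10 (length 2)
  H: 110 (length 3)
Average code length: 238/105 = 2.2667 bits/symbol


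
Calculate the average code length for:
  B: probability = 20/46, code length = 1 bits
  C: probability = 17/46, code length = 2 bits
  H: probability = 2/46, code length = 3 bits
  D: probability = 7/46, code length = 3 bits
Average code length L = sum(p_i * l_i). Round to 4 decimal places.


Weighted contributions p_i * l_i:
  B: (20/46) * 1 = 20/46
  C: (17/46) * 2 = 34/46
  H: (2/46) * 3 = 6/46
  D: (7/46) * 3 = 21/46
Sum = (20 + 34 + 6 + 21)/46 = 81/46

L = 81/46 = 1.7609 bits/symbol


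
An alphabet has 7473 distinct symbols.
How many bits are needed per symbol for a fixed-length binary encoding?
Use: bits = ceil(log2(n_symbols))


log2(7473) = 12.8675
Bracket: 2^12 = 4096 < 7473 <= 2^13 = 8192
So ceil(log2(7473)) = 13

bits = ceil(log2(7473)) = ceil(12.8675) = 13 bits


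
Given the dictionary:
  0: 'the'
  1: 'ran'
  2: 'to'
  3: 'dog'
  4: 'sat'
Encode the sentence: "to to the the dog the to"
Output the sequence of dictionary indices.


Look up each word in the dictionary:
  'to' -> 2
  'to' -> 2
  'the' -> 0
  'the' -> 0
  'dog' -> 3
  'the' -> 0
  'to' -> 2

Encoded: [2, 2, 0, 0, 3, 0, 2]


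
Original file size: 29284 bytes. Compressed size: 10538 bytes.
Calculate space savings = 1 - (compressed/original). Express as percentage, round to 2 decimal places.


ratio = compressed/original = 10538/29284 = 0.359855
savings = 1 - ratio = 1 - 0.359855 = 0.640145
as a percentage: 0.640145 * 100 = 64.01%

Space savings = 1 - 10538/29284 = 64.01%


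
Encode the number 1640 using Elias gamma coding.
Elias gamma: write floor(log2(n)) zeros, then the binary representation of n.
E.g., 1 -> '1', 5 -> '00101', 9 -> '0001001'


num_bits = floor(log2(1640)) + 1 = 11
leading_zeros = num_bits - 1 = 10
binary(1640) = 11001101000

Elias gamma(1640) = '0000000000' + '11001101000' = 000000000011001101000 (21 bits)


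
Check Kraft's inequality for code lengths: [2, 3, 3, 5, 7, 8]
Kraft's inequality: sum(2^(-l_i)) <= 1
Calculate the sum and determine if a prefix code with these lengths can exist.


Sum = 2^(-2) + 2^(-3) + 2^(-3) + 2^(-5) + 2^(-7) + 2^(-8)
    = 0.25 + 0.125 + 0.125 + 0.03125 + 0.0078125 + 0.00390625
    = 139/256 = 0.54296875
Since 0.54296875 <= 1, Kraft's inequality IS satisfied.
A prefix code with these lengths CAN exist.

Kraft sum = 0.54296875. Satisfied.


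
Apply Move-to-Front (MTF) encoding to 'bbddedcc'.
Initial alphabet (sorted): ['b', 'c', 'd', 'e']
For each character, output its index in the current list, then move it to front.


MTF encoding:
'b': index 0 in ['b', 'c', 'd', 'e'] -> ['b', 'c', 'd', 'e']
'b': index 0 in ['b', 'c', 'd', 'e'] -> ['b', 'c', 'd', 'e']
'd': index 2 in ['b', 'c', 'd', 'e'] -> ['d', 'b', 'c', 'e']
'd': index 0 in ['d', 'b', 'c', 'e'] -> ['d', 'b', 'c', 'e']
'e': index 3 in ['d', 'b', 'c', 'e'] -> ['e', 'd', 'b', 'c']
'd': index 1 in ['e', 'd', 'b', 'c'] -> ['d', 'e', 'b', 'c']
'c': index 3 in ['d', 'e', 'b', 'c'] -> ['c', 'd', 'e', 'b']
'c': index 0 in ['c', 'd', 'e', 'b'] -> ['c', 'd', 'e', 'b']


Output: [0, 0, 2, 0, 3, 1, 3, 0]


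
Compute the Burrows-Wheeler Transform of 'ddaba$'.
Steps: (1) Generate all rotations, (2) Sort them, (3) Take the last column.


Rotations (sorted):
  0: $ddaba -> last char: a
  1: a$ddab -> last char: b
  2: aba$dd -> last char: d
  3: ba$dda -> last char: a
  4: daba$d -> last char: d
  5: ddaba$ -> last char: $


BWT = abdad$


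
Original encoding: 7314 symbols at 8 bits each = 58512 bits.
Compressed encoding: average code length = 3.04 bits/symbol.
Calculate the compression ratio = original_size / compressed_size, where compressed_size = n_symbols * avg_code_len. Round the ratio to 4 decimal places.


original_size = n_symbols * orig_bits = 7314 * 8 = 58512 bits
compressed_size = n_symbols * avg_code_len = 7314 * 3.04 = 22234.56 bits
ratio = original_size / compressed_size = 58512 / 22234.56 = 2.6316

Compression ratio = 2.6316


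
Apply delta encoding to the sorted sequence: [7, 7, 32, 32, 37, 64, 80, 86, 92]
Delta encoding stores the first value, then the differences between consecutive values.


First value: 7
Deltas:
  7 - 7 = 0
  32 - 7 = 25
  32 - 32 = 0
  37 - 32 = 5
  64 - 37 = 27
  80 - 64 = 16
  86 - 80 = 6
  92 - 86 = 6


Delta encoded: [7, 0, 25, 0, 5, 27, 16, 6, 6]


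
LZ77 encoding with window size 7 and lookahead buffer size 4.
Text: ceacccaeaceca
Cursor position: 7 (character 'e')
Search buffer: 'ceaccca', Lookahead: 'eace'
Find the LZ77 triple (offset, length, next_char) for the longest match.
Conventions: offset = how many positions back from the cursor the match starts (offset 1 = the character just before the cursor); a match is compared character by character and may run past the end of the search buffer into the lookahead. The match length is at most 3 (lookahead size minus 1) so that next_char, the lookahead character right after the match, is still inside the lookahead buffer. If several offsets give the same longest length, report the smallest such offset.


Try each offset into the search buffer:
  offset=1 (pos 6, char 'a'): match length 0
  offset=2 (pos 5, char 'c'): match length 0
  offset=3 (pos 4, char 'c'): match length 0
  offset=4 (pos 3, char 'c'): match length 0
  offset=5 (pos 2, char 'a'): match length 0
  offset=6 (pos 1, char 'e'): match length 3
  offset=7 (pos 0, char 'c'): match length 0
Longest match has length 3 at offset 6.
next_char = character at position 7 + 3 = 10 -> 'e'

Best match: offset=6, length=3 (matching 'eac' starting at position 1)
LZ77 triple: (6, 3, 'e')


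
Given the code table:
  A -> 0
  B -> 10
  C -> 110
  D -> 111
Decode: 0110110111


Decoding:
0 -> A
110 -> C
110 -> C
111 -> D


Result: ACCD


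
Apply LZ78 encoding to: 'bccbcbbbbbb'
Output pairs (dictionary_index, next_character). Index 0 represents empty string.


LZ78 encoding steps:
Dictionary: {0: ''}
Step 1: w='' (idx 0), next='b' -> output (0, 'b'), add 'b' as idx 1
Step 2: w='' (idx 0), next='c' -> output (0, 'c'), add 'c' as idx 2
Step 3: w='c' (idx 2), next='b' -> output (2, 'b'), add 'cb' as idx 3
Step 4: w='cb' (idx 3), next='b' -> output (3, 'b'), add 'cbb' as idx 4
Step 5: w='b' (idx 1), next='b' -> output (1, 'b'), add 'bb' as idx 5
Step 6: w='bb' (idx 5), end of input -> output (5, '')


Encoded: [(0, 'b'), (0, 'c'), (2, 'b'), (3, 'b'), (1, 'b'), (5, '')]


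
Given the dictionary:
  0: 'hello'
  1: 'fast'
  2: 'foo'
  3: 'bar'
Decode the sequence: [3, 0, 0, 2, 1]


Look up each index in the dictionary:
  3 -> 'bar'
  0 -> 'hello'
  0 -> 'hello'
  2 -> 'foo'
  1 -> 'fast'

Decoded: "bar hello hello foo fast"


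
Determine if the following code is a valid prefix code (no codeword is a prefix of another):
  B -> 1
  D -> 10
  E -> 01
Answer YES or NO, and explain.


Checking each pair (does one codeword prefix another?):
  B='1' vs D='10': prefix -- VIOLATION

NO -- this is NOT a valid prefix code. B (1) is a prefix of D (10).


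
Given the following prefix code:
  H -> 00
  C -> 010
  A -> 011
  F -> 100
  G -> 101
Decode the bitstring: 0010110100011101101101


Decoding step by step:
Bits 00 -> H
Bits 101 -> G
Bits 101 -> G
Bits 00 -> H
Bits 011 -> A
Bits 101 -> G
Bits 101 -> G
Bits 101 -> G


Decoded message: HGGHAGGG


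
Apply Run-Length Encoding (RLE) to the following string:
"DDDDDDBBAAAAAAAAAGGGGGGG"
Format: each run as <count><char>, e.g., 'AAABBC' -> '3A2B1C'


Scanning runs left to right:
  i=0: run of 'D' x 6 -> '6D'
  i=6: run of 'B' x 2 -> '2B'
  i=8: run of 'A' x 9 -> '9A'
  i=17: run of 'G' x 7 -> '7G'

RLE = 6D2B9A7G


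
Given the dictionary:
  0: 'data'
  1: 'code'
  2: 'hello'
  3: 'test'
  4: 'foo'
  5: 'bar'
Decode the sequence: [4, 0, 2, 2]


Look up each index in the dictionary:
  4 -> 'foo'
  0 -> 'data'
  2 -> 'hello'
  2 -> 'hello'

Decoded: "foo data hello hello"


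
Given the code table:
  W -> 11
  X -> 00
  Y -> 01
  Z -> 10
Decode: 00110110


Decoding:
00 -> X
11 -> W
01 -> Y
10 -> Z


Result: XWYZ


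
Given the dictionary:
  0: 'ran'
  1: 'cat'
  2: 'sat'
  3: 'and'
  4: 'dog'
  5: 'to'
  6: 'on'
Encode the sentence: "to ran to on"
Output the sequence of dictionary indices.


Look up each word in the dictionary:
  'to' -> 5
  'ran' -> 0
  'to' -> 5
  'on' -> 6

Encoded: [5, 0, 5, 6]


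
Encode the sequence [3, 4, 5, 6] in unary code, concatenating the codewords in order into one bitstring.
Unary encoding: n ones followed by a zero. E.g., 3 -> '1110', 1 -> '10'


Encode each number as n ones followed by a terminating 0:
  3 -> 1110 (4 bits)
  4 -> 11110 (5 bits)
  5 -> 111110 (6 bits)
  6 -> 1111110 (7 bits)
Total length = 4 + 5 + 6 + 7 = 22 bits.

Unary([3, 4, 5, 6]) = 1110111101111101111110 (22 bits)


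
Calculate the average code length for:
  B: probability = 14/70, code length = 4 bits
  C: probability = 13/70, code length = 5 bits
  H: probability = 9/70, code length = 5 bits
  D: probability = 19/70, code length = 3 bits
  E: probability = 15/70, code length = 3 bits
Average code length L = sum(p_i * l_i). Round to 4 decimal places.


Weighted contributions p_i * l_i:
  B: (14/70) * 4 = 56/70
  C: (13/70) * 5 = 65/70
  H: (9/70) * 5 = 45/70
  D: (19/70) * 3 = 57/70
  E: (15/70) * 3 = 45/70
Sum = (56 + 65 + 45 + 57 + 45)/70 = 268/70

L = 268/70 = 3.8286 bits/symbol


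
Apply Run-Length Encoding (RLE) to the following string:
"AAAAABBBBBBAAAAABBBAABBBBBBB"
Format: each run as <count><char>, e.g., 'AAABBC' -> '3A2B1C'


Scanning runs left to right:
  i=0: run of 'A' x 5 -> '5A'
  i=5: run of 'B' x 6 -> '6B'
  i=11: run of 'A' x 5 -> '5A'
  i=16: run of 'B' x 3 -> '3B'
  i=19: run of 'A' x 2 -> '2A'
  i=21: run of 'B' x 7 -> '7B'

RLE = 5A6B5A3B2A7B


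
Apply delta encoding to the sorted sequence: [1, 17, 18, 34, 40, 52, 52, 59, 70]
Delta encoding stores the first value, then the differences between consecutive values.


First value: 1
Deltas:
  17 - 1 = 16
  18 - 17 = 1
  34 - 18 = 16
  40 - 34 = 6
  52 - 40 = 12
  52 - 52 = 0
  59 - 52 = 7
  70 - 59 = 11


Delta encoded: [1, 16, 1, 16, 6, 12, 0, 7, 11]


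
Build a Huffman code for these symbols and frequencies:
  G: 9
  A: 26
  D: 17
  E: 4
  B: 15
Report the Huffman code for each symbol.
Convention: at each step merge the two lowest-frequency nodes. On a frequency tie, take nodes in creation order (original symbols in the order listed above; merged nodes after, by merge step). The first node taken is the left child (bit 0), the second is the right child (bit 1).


Huffman tree construction:
Step 1: Merge E(4) + G(9) = 13
Step 2: Merge (E+G)(13) + B(15) = 28
Step 3: Merge D(17) + A(26) = 43
Step 4: Merge ((E+G)+B)(28) + (D+A)(43) = 71
Read each symbol's code off the tree from the root (left child = 0, right child = 1).

Codes:
  G: 001 (length 3)
  A: 11 (length 2)
  D: 10 (length 2)
  E: 000 (length 3)
  B: 01 (length 2)
Average code length: 155/71 = 2.1831 bits/symbol


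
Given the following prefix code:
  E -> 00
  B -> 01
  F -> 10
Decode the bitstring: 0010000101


Decoding step by step:
Bits 00 -> E
Bits 10 -> F
Bits 00 -> E
Bits 01 -> B
Bits 01 -> B


Decoded message: EFEBB


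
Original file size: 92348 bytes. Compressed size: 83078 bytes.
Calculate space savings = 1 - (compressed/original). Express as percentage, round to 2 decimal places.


ratio = compressed/original = 83078/92348 = 0.899619
savings = 1 - ratio = 1 - 0.899619 = 0.100381
as a percentage: 0.100381 * 100 = 10.04%

Space savings = 1 - 83078/92348 = 10.04%


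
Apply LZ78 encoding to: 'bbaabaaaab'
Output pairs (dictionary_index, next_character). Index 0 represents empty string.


LZ78 encoding steps:
Dictionary: {0: ''}
Step 1: w='' (idx 0), next='b' -> output (0, 'b'), add 'b' as idx 1
Step 2: w='b' (idx 1), next='a' -> output (1, 'a'), add 'ba' as idx 2
Step 3: w='' (idx 0), next='a' -> output (0, 'a'), add 'a' as idx 3
Step 4: w='ba' (idx 2), next='a' -> output (2, 'a'), add 'baa' as idx 4
Step 5: w='a' (idx 3), next='a' -> output (3, 'a'), add 'aa' as idx 5
Step 6: w='b' (idx 1), end of input -> output (1, '')


Encoded: [(0, 'b'), (1, 'a'), (0, 'a'), (2, 'a'), (3, 'a'), (1, '')]


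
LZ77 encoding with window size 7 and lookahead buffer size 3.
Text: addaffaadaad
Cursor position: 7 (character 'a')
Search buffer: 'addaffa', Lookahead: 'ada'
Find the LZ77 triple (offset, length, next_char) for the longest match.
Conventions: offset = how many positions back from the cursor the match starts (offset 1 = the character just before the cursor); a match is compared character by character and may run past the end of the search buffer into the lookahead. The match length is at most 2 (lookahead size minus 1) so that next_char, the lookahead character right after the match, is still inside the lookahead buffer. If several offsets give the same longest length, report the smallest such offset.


Try each offset into the search buffer:
  offset=1 (pos 6, char 'a'): match length 1
  offset=2 (pos 5, char 'f'): match length 0
  offset=3 (pos 4, char 'f'): match length 0
  offset=4 (pos 3, char 'a'): match length 1
  offset=5 (pos 2, char 'd'): match length 0
  offset=6 (pos 1, char 'd'): match length 0
  offset=7 (pos 0, char 'a'): match length 2
Longest match has length 2 at offset 7.
next_char = character at position 7 + 2 = 9 -> 'a'

Best match: offset=7, length=2 (matching 'ad' starting at position 0)
LZ77 triple: (7, 2, 'a')


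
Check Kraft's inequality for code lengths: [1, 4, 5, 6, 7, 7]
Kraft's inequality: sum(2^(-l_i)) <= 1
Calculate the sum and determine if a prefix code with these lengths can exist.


Sum = 2^(-1) + 2^(-4) + 2^(-5) + 2^(-6) + 2^(-7) + 2^(-7)
    = 0.5 + 0.0625 + 0.03125 + 0.015625 + 0.0078125 + 0.0078125
    = 80/128 = 0.625
Since 0.625 <= 1, Kraft's inequality IS satisfied.
A prefix code with these lengths CAN exist.

Kraft sum = 0.625. Satisfied.


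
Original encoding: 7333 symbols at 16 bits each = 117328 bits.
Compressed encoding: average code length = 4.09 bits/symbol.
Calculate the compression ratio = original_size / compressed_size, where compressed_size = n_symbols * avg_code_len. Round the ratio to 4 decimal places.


original_size = n_symbols * orig_bits = 7333 * 16 = 117328 bits
compressed_size = n_symbols * avg_code_len = 7333 * 4.09 = 29991.97 bits
ratio = original_size / compressed_size = 117328 / 29991.97 = 3.912

Compression ratio = 3.912


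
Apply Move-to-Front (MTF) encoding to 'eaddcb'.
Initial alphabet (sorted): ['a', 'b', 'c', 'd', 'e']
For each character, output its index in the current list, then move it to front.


MTF encoding:
'e': index 4 in ['a', 'b', 'c', 'd', 'e'] -> ['e', 'a', 'b', 'c', 'd']
'a': index 1 in ['e', 'a', 'b', 'c', 'd'] -> ['a', 'e', 'b', 'c', 'd']
'd': index 4 in ['a', 'e', 'b', 'c', 'd'] -> ['d', 'a', 'e', 'b', 'c']
'd': index 0 in ['d', 'a', 'e', 'b', 'c'] -> ['d', 'a', 'e', 'b', 'c']
'c': index 4 in ['d', 'a', 'e', 'b', 'c'] -> ['c', 'd', 'a', 'e', 'b']
'b': index 4 in ['c', 'd', 'a', 'e', 'b'] -> ['b', 'c', 'd', 'a', 'e']


Output: [4, 1, 4, 0, 4, 4]


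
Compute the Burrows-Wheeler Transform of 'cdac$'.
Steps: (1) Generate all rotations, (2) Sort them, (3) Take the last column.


Rotations (sorted):
  0: $cdac -> last char: c
  1: ac$cd -> last char: d
  2: c$cda -> last char: a
  3: cdac$ -> last char: $
  4: dac$c -> last char: c


BWT = cda$c


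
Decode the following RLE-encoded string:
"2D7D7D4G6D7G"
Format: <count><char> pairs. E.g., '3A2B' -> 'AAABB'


Expanding each <count><char> pair:
  2D -> 'DD'
  7D -> 'DDDDDDD'
  7D -> 'DDDDDDD'
  4G -> 'GGGG'
  6D -> 'DDDDDD'
  7G -> 'GGGGGGG'

Decoded = DDDDDDDDDDDDDDDDGGGGDDDDDDGGGGGGG


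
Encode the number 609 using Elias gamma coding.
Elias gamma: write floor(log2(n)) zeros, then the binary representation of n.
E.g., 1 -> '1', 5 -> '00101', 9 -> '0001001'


num_bits = floor(log2(609)) + 1 = 10
leading_zeros = num_bits - 1 = 9
binary(609) = 1001100001

Elias gamma(609) = '000000000' + '1001100001' = 0000000001001100001 (19 bits)


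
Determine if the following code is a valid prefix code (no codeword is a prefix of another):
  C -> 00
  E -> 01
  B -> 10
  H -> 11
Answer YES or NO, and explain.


Checking each pair (does one codeword prefix another?):
  C='00' vs E='01': no prefix
  C='00' vs B='10': no prefix
  C='00' vs H='11': no prefix
  E='01' vs C='00': no prefix
  E='01' vs B='10': no prefix
  E='01' vs H='11': no prefix
  B='10' vs C='00': no prefix
  B='10' vs E='01': no prefix
  B='10' vs H='11': no prefix
  H='11' vs C='00': no prefix
  H='11' vs E='01': no prefix
  H='11' vs B='10': no prefix
No violation found over all pairs.

YES -- this is a valid prefix code. No codeword is a prefix of any other codeword.


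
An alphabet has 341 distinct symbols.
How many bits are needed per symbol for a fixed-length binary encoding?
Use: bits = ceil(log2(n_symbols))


log2(341) = 8.4136
Bracket: 2^8 = 256 < 341 <= 2^9 = 512
So ceil(log2(341)) = 9

bits = ceil(log2(341)) = ceil(8.4136) = 9 bits


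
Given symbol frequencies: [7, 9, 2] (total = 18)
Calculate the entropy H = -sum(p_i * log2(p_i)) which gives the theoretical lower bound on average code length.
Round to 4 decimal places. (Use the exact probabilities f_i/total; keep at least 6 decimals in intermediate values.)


Per-symbol terms -p_i * log2(p_i) with p_i = f_i/18:
  p = 7/18 = 0.388889: log2(p) = -1.362570, -p*log2(p) = 0.529888
  p = 9/18 = 0.500000: log2(p) = -1.000000, -p*log2(p) = 0.500000
  p = 2/18 = 0.111111: log2(p) = -3.169925, -p*log2(p) = 0.352214
H = 0.529888 + 0.500000 + 0.352214 = 1.382102

H = 1.3821 bits/symbol


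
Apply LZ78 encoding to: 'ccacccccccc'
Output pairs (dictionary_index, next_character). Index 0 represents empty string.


LZ78 encoding steps:
Dictionary: {0: ''}
Step 1: w='' (idx 0), next='c' -> output (0, 'c'), add 'c' as idx 1
Step 2: w='c' (idx 1), next='a' -> output (1, 'a'), add 'ca' as idx 2
Step 3: w='c' (idx 1), next='c' -> output (1, 'c'), add 'cc' as idx 3
Step 4: w='cc' (idx 3), next='c' -> output (3, 'c'), add 'ccc' as idx 4
Step 5: w='ccc' (idx 4), end of input -> output (4, '')


Encoded: [(0, 'c'), (1, 'a'), (1, 'c'), (3, 'c'), (4, '')]


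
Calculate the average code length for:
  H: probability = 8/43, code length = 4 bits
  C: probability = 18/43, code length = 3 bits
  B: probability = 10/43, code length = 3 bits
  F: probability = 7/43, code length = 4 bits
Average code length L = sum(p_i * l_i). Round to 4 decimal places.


Weighted contributions p_i * l_i:
  H: (8/43) * 4 = 32/43
  C: (18/43) * 3 = 54/43
  B: (10/43) * 3 = 30/43
  F: (7/43) * 4 = 28/43
Sum = (32 + 54 + 30 + 28)/43 = 144/43

L = 144/43 = 3.3488 bits/symbol


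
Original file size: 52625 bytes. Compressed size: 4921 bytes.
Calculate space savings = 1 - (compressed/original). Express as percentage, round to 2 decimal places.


ratio = compressed/original = 4921/52625 = 0.093511
savings = 1 - ratio = 1 - 0.093511 = 0.906489
as a percentage: 0.906489 * 100 = 90.65%

Space savings = 1 - 4921/52625 = 90.65%


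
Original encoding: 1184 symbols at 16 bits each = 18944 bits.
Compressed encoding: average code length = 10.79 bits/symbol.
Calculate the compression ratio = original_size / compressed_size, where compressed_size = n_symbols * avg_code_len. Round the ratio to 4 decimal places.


original_size = n_symbols * orig_bits = 1184 * 16 = 18944 bits
compressed_size = n_symbols * avg_code_len = 1184 * 10.79 = 12775.36 bits
ratio = original_size / compressed_size = 18944 / 12775.36 = 1.4829

Compression ratio = 1.4829


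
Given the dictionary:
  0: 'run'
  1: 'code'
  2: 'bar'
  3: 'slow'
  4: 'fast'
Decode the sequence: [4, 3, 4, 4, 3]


Look up each index in the dictionary:
  4 -> 'fast'
  3 -> 'slow'
  4 -> 'fast'
  4 -> 'fast'
  3 -> 'slow'

Decoded: "fast slow fast fast slow"


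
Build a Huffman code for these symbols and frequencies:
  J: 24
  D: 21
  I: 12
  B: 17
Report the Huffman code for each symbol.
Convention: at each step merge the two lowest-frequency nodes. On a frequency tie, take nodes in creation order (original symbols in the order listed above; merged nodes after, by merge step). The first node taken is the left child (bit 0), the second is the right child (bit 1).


Huffman tree construction:
Step 1: Merge I(12) + B(17) = 29
Step 2: Merge D(21) + J(24) = 45
Step 3: Merge (I+B)(29) + (D+J)(45) = 74
Read each symbol's code off the tree from the root (left child = 0, right child = 1).

Codes:
  J: 11 (length 2)
  D: 10 (length 2)
  I: 00 (length 2)
  B: 01 (length 2)
Average code length: 148/74 = 2.0000 bits/symbol


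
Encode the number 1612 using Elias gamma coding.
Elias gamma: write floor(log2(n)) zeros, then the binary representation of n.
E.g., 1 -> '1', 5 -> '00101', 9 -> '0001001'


num_bits = floor(log2(1612)) + 1 = 11
leading_zeros = num_bits - 1 = 10
binary(1612) = 11001001100

Elias gamma(1612) = '0000000000' + '11001001100' = 000000000011001001100 (21 bits)


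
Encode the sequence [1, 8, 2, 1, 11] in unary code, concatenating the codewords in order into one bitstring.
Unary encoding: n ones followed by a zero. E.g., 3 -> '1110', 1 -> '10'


Encode each number as n ones followed by a terminating 0:
  1 -> 10 (2 bits)
  8 -> 111111110 (9 bits)
  2 -> 110 (3 bits)
  1 -> 10 (2 bits)
  11 -> 111111111110 (12 bits)
Total length = 2 + 9 + 3 + 2 + 12 = 28 bits.

Unary([1, 8, 2, 1, 11]) = 1011111111011010111111111110 (28 bits)


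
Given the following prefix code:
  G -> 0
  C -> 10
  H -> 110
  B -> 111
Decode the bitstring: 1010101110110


Decoding step by step:
Bits 10 -> C
Bits 10 -> C
Bits 10 -> C
Bits 111 -> B
Bits 0 -> G
Bits 110 -> H


Decoded message: CCCBGH
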